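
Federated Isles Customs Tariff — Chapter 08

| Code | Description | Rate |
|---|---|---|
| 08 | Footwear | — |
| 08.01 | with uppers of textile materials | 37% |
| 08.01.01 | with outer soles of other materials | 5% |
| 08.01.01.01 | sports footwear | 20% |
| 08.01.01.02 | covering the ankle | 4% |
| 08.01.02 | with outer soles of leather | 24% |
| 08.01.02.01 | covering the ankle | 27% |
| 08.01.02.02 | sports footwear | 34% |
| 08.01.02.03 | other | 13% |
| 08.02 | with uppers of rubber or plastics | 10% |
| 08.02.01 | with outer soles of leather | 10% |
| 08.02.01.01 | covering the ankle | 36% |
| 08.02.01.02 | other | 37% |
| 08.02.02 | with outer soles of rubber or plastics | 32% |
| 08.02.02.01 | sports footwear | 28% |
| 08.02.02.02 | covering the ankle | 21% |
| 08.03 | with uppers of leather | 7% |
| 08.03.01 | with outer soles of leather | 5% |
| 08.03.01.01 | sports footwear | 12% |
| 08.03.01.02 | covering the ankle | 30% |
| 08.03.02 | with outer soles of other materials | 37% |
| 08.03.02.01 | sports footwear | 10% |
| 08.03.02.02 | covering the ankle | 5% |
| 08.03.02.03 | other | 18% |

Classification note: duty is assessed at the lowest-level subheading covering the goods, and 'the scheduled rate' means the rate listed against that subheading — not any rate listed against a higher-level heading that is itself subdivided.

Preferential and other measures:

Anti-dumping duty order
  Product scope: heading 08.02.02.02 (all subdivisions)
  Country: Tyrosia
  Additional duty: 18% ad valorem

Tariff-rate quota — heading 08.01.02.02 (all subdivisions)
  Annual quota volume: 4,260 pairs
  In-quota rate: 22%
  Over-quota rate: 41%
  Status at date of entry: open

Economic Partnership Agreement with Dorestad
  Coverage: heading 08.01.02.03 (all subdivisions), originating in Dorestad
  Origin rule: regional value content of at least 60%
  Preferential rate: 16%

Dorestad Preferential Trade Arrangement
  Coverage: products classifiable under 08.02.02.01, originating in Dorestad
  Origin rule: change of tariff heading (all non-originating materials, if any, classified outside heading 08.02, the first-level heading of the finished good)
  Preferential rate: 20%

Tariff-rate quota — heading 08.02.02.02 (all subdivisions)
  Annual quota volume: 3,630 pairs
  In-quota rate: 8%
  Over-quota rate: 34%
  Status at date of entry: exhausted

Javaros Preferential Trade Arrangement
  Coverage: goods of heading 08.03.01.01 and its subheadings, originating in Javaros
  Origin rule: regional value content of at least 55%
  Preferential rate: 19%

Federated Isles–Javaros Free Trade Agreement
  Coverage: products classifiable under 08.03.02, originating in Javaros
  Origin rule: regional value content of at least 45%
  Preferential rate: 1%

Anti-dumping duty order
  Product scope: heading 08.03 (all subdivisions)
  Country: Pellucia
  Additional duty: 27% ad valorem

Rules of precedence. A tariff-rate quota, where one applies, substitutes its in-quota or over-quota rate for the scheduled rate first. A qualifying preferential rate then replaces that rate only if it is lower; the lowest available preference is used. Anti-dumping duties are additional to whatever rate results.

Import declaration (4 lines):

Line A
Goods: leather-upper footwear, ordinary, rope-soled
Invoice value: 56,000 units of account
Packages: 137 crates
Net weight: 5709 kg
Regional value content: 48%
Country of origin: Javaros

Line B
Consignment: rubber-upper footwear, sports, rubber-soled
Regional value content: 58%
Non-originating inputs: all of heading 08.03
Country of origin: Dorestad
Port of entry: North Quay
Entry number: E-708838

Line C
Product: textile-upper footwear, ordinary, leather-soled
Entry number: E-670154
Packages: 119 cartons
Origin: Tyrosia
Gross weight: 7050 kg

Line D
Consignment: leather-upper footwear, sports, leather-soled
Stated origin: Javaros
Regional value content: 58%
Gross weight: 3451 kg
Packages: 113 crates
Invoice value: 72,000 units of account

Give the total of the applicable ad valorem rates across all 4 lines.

46%

Line A: leather-upper → 08.03; rope-soled → 08.03.02; ordinary → 08.03.02.03. Scheduled 18%. Javaros agreement on 08.03.01.01: 08.03.02.03 not covered; Javaros agreement on 08.03.02: RVC ≥ 45% → 1% available; preferential 1%. → 1%.
Line B: rubber-upper → 08.02; rubber-soled → 08.02.02; sports → 08.02.02.01. Scheduled 28%. Dorestad agreement on 08.01.02.03: 08.02.02.01 not covered; Dorestad agreement on 08.02.02.01: CTH met → 20% available; preferential 20%. → 20%.
Line C: textile-upper → 08.01; leather-soled → 08.01.02; ordinary → 08.01.02.03. Scheduled 13%. No special measure applies. → 13%.
Line D: leather-upper → 08.03; leather-soled → 08.03.01; sports → 08.03.01.01. Scheduled 12%. Javaros agreement on 08.03.01.01: RVC ≥ 55% → 19% available; Javaros agreement on 08.03.02: 08.03.01.01 not covered; preference 19% not lower than 12% → no reduction. → 12%.
Sum: 1% + 20% + 13% + 12% = 46%.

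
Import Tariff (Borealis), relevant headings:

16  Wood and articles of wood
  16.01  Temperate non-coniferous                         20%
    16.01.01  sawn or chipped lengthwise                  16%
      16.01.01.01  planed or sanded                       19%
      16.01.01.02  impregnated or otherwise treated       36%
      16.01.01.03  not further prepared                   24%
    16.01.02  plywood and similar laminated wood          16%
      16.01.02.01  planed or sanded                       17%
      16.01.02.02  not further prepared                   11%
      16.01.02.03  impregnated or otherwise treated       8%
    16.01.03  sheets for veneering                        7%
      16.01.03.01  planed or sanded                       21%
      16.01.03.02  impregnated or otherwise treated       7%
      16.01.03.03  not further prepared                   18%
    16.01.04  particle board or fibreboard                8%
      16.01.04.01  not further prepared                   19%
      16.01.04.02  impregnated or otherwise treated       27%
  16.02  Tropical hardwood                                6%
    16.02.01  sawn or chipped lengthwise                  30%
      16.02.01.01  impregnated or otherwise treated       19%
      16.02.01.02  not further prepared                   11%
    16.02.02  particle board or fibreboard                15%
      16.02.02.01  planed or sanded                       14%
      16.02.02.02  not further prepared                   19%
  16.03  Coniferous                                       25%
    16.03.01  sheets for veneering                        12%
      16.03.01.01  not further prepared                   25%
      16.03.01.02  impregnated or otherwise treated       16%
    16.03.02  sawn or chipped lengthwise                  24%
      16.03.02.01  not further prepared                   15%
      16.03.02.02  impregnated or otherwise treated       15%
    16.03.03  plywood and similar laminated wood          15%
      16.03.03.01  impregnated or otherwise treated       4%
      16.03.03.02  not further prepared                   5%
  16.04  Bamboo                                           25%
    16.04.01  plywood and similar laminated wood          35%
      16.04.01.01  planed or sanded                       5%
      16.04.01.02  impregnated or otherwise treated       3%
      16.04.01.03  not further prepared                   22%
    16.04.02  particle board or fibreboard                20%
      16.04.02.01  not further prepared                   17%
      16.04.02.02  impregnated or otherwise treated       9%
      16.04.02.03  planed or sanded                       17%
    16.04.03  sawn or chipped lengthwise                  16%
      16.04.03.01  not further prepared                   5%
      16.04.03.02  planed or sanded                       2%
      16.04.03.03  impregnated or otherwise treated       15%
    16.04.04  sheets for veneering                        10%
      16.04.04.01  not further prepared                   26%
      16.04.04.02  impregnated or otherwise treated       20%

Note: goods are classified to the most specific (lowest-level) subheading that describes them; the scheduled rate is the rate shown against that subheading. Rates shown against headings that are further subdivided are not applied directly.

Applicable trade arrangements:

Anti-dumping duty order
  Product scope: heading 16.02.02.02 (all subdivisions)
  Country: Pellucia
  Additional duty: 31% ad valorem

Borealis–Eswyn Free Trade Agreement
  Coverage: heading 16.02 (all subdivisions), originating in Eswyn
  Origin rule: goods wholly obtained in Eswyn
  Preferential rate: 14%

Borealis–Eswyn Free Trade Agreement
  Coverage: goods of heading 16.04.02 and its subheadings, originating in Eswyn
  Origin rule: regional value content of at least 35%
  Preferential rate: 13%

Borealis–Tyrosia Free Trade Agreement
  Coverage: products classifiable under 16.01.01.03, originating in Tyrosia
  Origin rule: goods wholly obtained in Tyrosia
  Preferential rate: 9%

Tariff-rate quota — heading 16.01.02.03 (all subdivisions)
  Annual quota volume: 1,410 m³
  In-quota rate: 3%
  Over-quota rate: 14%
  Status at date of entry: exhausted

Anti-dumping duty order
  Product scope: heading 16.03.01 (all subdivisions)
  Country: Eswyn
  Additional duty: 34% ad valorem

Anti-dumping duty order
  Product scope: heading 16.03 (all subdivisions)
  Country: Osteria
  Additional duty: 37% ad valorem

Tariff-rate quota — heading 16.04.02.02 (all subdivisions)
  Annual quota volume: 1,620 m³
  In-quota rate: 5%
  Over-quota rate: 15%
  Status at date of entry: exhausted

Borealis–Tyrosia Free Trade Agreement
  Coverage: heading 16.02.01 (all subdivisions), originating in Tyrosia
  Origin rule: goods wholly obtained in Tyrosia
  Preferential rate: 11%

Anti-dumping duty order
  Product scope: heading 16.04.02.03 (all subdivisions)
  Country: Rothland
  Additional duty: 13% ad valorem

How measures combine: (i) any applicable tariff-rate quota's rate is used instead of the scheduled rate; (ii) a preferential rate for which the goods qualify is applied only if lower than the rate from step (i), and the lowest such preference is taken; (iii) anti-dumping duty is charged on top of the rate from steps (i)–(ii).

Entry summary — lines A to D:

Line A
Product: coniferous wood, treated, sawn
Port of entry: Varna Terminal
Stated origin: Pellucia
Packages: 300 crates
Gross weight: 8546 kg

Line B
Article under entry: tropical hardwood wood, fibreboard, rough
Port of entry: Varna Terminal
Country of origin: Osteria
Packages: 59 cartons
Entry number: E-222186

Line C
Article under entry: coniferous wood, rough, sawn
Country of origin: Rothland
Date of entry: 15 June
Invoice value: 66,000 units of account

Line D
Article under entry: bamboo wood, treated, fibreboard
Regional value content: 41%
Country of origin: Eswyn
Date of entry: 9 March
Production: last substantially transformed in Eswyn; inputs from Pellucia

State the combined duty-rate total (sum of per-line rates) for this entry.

Line A: coniferous → 16.03; sawn → 16.03.02; treated → 16.03.02.02. Scheduled 15%. No special measure applies. → 15%.
Line B: tropical hardwood → 16.02; fibreboard → 16.02.02; rough → 16.02.02.02. Scheduled 19%. No special measure applies. → 19%.
Line C: coniferous → 16.03; sawn → 16.03.02; rough → 16.03.02.01. Scheduled 15%. No special measure applies. → 15%.
Line D: bamboo → 16.04; fibreboard → 16.04.02; treated → 16.04.02.02. Scheduled 9%. quota on 16.04.02.02 exhausted → over-quota 15%; Eswyn agreement on 16.02: 16.04.02.02 not covered; Eswyn agreement on 16.04.02: RVC ≥ 35% → 13% available; preferential 13%. → 13%.
Sum: 15% + 19% + 15% + 13% = 62%.

62%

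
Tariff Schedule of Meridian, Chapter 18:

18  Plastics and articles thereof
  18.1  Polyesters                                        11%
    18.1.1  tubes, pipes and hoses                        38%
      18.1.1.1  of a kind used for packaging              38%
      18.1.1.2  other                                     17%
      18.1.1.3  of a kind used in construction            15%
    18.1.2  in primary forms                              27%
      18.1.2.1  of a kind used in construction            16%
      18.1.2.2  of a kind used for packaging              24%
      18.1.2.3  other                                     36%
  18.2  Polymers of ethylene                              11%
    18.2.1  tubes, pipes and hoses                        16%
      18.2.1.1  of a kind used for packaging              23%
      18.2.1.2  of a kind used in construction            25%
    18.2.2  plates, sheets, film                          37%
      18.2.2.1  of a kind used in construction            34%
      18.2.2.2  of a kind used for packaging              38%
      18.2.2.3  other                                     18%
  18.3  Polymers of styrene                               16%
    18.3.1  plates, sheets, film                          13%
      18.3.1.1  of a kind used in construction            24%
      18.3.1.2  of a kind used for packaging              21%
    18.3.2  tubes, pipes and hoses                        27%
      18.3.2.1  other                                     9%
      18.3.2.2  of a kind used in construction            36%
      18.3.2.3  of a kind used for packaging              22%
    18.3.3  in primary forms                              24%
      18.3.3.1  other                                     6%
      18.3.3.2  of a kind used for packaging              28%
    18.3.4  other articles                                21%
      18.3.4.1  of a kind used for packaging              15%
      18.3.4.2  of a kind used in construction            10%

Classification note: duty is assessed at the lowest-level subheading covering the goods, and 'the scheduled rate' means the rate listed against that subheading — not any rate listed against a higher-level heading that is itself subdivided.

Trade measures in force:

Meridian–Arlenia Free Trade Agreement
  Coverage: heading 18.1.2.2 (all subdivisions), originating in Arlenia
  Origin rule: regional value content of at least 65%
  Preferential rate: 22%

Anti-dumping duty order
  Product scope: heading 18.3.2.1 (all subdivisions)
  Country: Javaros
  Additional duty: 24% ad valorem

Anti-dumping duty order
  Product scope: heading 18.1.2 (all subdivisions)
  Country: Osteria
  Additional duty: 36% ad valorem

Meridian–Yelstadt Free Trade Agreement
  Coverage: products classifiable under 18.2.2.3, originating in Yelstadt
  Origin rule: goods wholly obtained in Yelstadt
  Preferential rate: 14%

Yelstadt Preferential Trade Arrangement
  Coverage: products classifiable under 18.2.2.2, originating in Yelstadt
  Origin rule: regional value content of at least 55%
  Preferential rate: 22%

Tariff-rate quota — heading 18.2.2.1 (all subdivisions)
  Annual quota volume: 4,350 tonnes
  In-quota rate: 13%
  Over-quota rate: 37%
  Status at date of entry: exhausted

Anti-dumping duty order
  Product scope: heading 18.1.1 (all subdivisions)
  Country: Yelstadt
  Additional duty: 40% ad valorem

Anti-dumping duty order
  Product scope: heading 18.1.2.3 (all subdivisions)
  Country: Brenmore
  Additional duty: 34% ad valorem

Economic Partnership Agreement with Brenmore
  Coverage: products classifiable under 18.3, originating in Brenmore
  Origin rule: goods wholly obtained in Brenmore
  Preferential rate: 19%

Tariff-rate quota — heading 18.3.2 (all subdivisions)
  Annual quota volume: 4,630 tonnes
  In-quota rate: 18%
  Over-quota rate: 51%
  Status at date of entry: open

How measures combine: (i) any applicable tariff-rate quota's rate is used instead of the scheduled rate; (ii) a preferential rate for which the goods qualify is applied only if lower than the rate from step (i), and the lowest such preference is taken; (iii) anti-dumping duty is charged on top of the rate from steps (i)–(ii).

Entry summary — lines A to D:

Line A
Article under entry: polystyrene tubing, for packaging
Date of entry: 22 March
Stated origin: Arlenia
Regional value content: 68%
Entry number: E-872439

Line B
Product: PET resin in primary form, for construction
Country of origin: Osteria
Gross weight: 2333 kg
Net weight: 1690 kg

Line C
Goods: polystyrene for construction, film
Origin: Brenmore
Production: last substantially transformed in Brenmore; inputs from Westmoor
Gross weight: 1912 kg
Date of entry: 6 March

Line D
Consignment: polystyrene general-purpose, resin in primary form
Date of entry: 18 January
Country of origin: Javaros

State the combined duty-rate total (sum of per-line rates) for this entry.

100%

Line A: polystyrene → 18.3; tubing → 18.3.2; for packaging → 18.3.2.3. Scheduled 22%. quota on 18.3.2 open → in-quota 18%; Arlenia agreement on 18.1.2.2: 18.3.2.3 not covered. → 18%.
Line B: PET → 18.1; resin in primary form → 18.1.2; for construction → 18.1.2.1. Scheduled 16%. anti-dumping (Osteria, 18.1.2): +36%; total 16% + 36% = 52%. → 52%.
Line C: polystyrene → 18.3; film → 18.3.1; for construction → 18.3.1.1. Scheduled 24%. Brenmore agreement on 18.3: not wholly obtained. → 24%.
Line D: polystyrene → 18.3; resin in primary form → 18.3.3; general-purpose → 18.3.3.1. Scheduled 6%. No special measure applies. → 6%.
Sum: 18% + 52% + 24% + 6% = 100%.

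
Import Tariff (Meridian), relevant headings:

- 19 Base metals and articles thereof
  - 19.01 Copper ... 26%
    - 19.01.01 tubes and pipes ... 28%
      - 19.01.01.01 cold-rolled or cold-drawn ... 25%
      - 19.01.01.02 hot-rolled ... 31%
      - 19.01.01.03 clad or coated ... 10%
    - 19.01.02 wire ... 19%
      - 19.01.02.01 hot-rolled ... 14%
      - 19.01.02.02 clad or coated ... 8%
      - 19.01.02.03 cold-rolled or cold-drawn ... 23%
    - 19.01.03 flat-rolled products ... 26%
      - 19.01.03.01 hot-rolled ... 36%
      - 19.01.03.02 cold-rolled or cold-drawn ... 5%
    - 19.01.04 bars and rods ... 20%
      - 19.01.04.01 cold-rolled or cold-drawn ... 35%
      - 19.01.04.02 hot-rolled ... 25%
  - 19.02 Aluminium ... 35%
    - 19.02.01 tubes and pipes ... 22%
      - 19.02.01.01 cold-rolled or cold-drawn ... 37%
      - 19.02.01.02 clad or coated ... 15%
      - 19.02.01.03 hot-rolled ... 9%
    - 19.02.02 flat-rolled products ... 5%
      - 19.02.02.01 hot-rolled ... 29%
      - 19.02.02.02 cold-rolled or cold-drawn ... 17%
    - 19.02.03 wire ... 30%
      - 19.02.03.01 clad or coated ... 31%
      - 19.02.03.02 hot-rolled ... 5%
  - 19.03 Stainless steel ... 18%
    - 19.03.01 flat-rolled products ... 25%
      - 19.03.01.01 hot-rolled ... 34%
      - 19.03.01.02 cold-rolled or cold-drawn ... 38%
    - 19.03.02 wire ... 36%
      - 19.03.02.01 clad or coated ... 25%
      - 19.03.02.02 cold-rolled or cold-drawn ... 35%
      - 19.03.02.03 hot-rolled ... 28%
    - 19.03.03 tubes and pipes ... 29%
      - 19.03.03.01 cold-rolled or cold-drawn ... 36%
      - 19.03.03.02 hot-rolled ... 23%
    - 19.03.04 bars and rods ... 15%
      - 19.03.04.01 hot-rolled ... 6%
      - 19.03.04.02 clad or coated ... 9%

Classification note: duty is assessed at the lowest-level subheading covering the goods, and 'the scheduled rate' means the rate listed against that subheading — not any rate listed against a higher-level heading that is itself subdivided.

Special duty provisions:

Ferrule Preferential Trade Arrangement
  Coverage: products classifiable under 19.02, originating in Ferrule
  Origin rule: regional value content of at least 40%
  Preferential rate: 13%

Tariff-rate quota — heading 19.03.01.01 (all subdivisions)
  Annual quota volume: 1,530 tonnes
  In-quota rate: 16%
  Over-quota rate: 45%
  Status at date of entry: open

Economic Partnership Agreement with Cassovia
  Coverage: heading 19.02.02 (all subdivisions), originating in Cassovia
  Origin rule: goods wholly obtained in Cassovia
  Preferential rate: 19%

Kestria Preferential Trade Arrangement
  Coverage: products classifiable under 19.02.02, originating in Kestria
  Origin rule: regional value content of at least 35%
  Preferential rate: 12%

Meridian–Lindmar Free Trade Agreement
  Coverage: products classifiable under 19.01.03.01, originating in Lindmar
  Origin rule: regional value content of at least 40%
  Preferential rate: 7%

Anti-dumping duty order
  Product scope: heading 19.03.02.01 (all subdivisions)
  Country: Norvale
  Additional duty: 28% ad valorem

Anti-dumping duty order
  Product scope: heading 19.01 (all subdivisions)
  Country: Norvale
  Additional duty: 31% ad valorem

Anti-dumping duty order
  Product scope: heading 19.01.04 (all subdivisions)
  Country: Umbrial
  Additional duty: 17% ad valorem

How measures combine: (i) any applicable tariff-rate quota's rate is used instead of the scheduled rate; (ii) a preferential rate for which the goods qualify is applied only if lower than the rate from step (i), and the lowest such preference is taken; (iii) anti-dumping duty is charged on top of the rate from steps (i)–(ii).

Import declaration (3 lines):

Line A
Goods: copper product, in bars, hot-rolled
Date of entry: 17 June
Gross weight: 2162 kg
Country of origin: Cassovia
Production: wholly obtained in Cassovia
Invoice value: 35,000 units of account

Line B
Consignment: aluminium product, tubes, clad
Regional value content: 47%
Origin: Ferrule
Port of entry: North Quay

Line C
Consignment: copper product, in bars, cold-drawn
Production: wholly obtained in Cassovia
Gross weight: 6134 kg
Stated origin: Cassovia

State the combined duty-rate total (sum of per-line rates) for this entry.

73%

Line A: copper → 19.01; in bars → 19.01.04; hot-rolled → 19.01.04.02. Scheduled 25%. Cassovia agreement on 19.02.02: 19.01.04.02 not covered. → 25%.
Line B: aluminium → 19.02; tubes → 19.02.01; clad → 19.02.01.02. Scheduled 15%. Ferrule agreement on 19.02: RVC ≥ 40% → 13% available; preferential 13%. → 13%.
Line C: copper → 19.01; in bars → 19.01.04; cold-drawn → 19.01.04.01. Scheduled 35%. Cassovia agreement on 19.02.02: 19.01.04.01 not covered. → 35%.
Sum: 25% + 13% + 35% = 73%.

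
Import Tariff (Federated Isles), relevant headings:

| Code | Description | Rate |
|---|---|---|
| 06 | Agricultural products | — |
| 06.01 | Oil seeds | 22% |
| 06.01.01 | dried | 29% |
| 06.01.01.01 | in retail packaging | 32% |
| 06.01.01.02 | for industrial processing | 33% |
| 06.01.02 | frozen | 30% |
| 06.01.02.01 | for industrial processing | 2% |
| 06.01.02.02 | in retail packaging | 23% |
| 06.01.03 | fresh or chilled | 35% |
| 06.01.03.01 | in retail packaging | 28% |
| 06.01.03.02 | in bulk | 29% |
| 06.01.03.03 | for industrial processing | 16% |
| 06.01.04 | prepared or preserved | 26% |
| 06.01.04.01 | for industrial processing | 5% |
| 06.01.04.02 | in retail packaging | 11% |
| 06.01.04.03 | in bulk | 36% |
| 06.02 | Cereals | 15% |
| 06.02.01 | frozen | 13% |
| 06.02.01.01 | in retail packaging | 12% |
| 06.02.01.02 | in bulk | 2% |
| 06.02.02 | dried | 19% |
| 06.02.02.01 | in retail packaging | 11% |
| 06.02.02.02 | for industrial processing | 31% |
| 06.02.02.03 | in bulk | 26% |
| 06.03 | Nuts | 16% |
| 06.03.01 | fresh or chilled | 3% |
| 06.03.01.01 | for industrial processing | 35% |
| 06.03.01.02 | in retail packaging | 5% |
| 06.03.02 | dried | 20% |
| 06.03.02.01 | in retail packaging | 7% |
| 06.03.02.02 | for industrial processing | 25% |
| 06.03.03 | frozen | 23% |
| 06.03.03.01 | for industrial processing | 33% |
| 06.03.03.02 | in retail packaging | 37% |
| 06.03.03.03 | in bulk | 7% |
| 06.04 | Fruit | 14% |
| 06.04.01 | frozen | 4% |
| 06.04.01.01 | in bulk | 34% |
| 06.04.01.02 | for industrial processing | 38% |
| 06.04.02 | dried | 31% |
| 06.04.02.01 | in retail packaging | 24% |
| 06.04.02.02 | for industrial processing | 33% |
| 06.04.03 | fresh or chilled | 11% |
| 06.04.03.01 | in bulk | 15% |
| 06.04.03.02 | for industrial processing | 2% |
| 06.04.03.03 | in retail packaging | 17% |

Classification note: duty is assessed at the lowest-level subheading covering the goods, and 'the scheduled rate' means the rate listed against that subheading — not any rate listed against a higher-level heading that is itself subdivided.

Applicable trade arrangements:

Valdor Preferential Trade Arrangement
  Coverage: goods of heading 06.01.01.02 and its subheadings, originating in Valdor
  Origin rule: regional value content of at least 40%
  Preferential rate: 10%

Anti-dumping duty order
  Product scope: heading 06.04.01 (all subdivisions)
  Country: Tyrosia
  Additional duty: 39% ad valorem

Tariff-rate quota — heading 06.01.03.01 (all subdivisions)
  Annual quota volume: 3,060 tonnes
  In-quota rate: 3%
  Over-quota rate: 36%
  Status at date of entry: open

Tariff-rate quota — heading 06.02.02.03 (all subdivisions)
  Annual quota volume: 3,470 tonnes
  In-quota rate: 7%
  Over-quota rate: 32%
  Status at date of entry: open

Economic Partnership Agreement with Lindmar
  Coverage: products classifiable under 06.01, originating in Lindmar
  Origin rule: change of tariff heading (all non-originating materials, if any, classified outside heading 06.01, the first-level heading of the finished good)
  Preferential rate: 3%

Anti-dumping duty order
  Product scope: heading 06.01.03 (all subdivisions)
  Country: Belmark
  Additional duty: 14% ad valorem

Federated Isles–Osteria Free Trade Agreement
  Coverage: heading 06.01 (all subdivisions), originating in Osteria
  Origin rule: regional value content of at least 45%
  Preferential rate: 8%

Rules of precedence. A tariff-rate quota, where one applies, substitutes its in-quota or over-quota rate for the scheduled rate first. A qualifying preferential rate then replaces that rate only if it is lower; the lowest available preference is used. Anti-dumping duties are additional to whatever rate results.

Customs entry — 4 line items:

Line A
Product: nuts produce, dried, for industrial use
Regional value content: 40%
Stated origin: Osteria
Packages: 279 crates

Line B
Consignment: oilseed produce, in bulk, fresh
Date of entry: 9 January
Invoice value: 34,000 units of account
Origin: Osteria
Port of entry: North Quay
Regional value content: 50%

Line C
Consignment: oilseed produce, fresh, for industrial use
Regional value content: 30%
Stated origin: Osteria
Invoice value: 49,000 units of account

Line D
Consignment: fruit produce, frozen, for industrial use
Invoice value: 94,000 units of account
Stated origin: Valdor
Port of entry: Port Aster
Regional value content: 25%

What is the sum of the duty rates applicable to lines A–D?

Line A: nuts → 06.03; dried → 06.03.02; for industrial use → 06.03.02.02. Scheduled 25%. Osteria agreement on 06.01: 06.03.02.02 not covered. → 25%.
Line B: oilseed → 06.01; fresh → 06.01.03; in bulk → 06.01.03.02. Scheduled 29%. Osteria agreement on 06.01: RVC ≥ 45% → 8% available; preferential 8%. → 8%.
Line C: oilseed → 06.01; fresh → 06.01.03; for industrial use → 06.01.03.03. Scheduled 16%. Osteria agreement on 06.01: RVC < 45%. → 16%.
Line D: fruit → 06.04; frozen → 06.04.01; for industrial use → 06.04.01.02. Scheduled 38%. Valdor agreement on 06.01.01.02: 06.04.01.02 not covered. → 38%.
Sum: 25% + 8% + 16% + 38% = 87%.

87%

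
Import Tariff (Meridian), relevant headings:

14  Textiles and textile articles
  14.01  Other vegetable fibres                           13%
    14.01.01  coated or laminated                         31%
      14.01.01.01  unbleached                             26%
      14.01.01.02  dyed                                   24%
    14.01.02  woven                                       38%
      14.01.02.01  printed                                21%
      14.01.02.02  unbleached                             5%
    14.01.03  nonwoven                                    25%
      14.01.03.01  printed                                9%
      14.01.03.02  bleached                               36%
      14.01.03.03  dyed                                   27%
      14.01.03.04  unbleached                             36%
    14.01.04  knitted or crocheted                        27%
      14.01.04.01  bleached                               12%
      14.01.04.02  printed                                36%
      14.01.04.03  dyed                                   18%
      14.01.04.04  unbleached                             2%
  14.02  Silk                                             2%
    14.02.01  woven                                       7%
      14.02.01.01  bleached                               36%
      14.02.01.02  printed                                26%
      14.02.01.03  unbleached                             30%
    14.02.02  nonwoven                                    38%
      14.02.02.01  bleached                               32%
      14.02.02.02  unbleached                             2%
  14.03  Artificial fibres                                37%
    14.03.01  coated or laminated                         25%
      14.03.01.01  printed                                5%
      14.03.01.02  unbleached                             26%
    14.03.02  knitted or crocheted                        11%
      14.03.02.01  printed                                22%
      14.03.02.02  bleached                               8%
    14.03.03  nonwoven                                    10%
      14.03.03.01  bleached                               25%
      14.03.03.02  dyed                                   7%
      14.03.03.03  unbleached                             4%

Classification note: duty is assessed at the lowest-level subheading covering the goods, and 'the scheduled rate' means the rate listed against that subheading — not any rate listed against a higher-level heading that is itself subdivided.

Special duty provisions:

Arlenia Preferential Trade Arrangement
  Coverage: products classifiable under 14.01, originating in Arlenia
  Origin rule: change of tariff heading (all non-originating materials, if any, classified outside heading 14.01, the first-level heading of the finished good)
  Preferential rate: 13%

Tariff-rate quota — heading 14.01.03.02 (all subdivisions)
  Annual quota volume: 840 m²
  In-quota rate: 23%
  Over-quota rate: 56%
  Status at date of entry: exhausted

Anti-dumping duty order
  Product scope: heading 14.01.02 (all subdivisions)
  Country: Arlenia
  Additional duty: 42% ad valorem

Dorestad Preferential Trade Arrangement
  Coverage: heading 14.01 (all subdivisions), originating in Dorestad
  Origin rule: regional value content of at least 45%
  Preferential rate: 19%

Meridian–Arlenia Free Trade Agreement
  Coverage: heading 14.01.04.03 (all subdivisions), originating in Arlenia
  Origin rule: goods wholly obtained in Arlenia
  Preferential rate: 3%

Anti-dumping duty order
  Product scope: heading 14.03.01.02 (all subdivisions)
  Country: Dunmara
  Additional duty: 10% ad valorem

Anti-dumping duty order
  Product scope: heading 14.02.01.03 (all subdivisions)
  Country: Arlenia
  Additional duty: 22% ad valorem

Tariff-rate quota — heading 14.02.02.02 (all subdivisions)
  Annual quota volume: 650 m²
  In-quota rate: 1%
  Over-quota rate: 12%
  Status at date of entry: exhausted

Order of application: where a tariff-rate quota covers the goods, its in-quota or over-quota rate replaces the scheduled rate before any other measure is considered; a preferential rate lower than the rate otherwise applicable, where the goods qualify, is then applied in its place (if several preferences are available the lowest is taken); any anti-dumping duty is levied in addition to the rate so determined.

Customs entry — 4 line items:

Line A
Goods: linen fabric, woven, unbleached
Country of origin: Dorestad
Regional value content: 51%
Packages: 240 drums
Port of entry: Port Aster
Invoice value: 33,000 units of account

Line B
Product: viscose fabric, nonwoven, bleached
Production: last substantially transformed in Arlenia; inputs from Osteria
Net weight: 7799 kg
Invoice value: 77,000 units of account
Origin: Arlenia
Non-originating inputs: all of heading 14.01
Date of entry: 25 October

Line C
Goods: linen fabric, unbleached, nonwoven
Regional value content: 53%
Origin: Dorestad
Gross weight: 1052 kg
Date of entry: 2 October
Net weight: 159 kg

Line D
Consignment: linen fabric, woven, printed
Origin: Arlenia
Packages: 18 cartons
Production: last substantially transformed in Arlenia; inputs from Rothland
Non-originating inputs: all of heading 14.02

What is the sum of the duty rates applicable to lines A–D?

104%

Line A: linen → 14.01; woven → 14.01.02; unbleached → 14.01.02.02. Scheduled 5%. Dorestad agreement on 14.01: RVC ≥ 45% → 19% available; preference 19% not lower than 5% → no reduction. → 5%.
Line B: viscose → 14.03; nonwoven → 14.03.03; bleached → 14.03.03.01. Scheduled 25%. Arlenia agreement on 14.01: 14.03.03.01 not covered; Arlenia agreement on 14.01.04.03: 14.03.03.01 not covered. → 25%.
Line C: linen → 14.01; nonwoven → 14.01.03; unbleached → 14.01.03.04. Scheduled 36%. Dorestad agreement on 14.01: RVC ≥ 45% → 19% available; preferential 19%. → 19%.
Line D: linen → 14.01; woven → 14.01.02; printed → 14.01.02.01. Scheduled 21%. Arlenia agreement on 14.01: CTH met → 13% available; Arlenia agreement on 14.01.04.03: 14.01.02.01 not covered; preferential 13%; anti-dumping (Arlenia, 14.01.02): +42%; total 13% + 42% = 55%. → 55%.
Sum: 5% + 25% + 19% + 55% = 104%.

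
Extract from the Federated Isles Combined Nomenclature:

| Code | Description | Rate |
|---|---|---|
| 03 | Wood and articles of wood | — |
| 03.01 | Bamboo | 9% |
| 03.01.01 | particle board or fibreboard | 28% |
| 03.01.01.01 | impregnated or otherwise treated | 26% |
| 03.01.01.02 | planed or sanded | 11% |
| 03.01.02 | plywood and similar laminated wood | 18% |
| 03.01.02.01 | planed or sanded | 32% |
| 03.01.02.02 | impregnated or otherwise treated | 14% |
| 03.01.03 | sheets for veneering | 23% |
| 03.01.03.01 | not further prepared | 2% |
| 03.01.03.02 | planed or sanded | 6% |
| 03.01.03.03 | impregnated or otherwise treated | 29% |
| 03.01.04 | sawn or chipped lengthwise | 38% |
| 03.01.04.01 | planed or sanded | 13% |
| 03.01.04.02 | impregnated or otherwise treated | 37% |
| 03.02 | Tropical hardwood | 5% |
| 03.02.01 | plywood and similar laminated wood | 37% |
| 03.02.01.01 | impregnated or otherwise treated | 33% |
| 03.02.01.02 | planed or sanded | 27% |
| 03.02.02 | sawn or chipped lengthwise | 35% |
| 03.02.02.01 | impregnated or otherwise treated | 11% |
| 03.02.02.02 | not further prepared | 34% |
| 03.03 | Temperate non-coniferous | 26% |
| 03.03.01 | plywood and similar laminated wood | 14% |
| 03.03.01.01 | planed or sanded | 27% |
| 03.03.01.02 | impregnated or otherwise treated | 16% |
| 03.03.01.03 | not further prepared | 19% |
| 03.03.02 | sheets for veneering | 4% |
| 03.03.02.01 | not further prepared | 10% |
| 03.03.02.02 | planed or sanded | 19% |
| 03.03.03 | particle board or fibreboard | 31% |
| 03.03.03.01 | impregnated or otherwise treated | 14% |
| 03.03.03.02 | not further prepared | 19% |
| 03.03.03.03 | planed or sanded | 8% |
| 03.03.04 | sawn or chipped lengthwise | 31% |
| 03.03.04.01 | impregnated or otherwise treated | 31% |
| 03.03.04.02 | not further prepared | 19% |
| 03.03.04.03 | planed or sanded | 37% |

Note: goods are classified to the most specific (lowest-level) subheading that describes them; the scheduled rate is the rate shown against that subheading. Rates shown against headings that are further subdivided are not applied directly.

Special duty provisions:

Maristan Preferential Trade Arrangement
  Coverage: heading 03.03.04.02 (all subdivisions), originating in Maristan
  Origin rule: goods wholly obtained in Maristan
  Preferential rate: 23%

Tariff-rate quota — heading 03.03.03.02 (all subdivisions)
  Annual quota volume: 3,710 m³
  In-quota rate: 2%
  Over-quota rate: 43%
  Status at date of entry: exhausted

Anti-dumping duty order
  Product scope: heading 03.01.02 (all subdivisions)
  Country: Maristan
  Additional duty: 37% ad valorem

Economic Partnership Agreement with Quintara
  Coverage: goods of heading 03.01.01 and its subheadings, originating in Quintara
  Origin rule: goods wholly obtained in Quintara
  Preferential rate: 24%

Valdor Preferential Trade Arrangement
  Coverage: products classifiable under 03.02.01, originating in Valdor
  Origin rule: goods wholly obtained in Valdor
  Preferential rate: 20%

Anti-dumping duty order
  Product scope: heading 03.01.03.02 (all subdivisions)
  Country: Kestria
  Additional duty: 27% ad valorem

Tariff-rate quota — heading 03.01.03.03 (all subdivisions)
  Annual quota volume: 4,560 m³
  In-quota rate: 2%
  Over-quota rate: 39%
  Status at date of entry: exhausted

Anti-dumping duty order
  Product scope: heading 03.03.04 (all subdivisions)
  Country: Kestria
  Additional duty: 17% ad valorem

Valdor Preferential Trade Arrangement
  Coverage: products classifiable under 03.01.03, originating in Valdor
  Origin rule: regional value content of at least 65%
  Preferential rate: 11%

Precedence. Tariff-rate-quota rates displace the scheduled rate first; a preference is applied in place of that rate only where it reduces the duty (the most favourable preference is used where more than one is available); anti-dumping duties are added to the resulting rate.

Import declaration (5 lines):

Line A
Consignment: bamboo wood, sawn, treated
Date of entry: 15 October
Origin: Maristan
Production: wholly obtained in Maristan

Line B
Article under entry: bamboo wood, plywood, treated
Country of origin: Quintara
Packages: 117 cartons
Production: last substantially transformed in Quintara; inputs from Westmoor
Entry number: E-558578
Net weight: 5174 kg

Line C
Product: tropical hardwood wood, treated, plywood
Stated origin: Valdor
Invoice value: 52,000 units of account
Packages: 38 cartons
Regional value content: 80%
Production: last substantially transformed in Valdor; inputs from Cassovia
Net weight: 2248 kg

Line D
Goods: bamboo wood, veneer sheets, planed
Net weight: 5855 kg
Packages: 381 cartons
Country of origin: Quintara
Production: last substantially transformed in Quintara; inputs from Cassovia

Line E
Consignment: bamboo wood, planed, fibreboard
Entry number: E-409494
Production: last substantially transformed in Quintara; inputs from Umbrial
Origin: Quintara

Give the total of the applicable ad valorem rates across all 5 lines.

101%

Line A: bamboo → 03.01; sawn → 03.01.04; treated → 03.01.04.02. Scheduled 37%. Maristan agreement on 03.03.04.02: 03.01.04.02 not covered. → 37%.
Line B: bamboo → 03.01; plywood → 03.01.02; treated → 03.01.02.02. Scheduled 14%. Quintara agreement on 03.01.01: 03.01.02.02 not covered. → 14%.
Line C: tropical hardwood → 03.02; plywood → 03.02.01; treated → 03.02.01.01. Scheduled 33%. Valdor agreement on 03.02.01: not wholly obtained; Valdor agreement on 03.01.03: 03.02.01.01 not covered. → 33%.
Line D: bamboo → 03.01; veneer sheets → 03.01.03; planed → 03.01.03.02. Scheduled 6%. Quintara agreement on 03.01.01: 03.01.03.02 not covered. → 6%.
Line E: bamboo → 03.01; fibreboard → 03.01.01; planed → 03.01.01.02. Scheduled 11%. Quintara agreement on 03.01.01: not wholly obtained. → 11%.
Sum: 37% + 14% + 33% + 6% + 11% = 101%.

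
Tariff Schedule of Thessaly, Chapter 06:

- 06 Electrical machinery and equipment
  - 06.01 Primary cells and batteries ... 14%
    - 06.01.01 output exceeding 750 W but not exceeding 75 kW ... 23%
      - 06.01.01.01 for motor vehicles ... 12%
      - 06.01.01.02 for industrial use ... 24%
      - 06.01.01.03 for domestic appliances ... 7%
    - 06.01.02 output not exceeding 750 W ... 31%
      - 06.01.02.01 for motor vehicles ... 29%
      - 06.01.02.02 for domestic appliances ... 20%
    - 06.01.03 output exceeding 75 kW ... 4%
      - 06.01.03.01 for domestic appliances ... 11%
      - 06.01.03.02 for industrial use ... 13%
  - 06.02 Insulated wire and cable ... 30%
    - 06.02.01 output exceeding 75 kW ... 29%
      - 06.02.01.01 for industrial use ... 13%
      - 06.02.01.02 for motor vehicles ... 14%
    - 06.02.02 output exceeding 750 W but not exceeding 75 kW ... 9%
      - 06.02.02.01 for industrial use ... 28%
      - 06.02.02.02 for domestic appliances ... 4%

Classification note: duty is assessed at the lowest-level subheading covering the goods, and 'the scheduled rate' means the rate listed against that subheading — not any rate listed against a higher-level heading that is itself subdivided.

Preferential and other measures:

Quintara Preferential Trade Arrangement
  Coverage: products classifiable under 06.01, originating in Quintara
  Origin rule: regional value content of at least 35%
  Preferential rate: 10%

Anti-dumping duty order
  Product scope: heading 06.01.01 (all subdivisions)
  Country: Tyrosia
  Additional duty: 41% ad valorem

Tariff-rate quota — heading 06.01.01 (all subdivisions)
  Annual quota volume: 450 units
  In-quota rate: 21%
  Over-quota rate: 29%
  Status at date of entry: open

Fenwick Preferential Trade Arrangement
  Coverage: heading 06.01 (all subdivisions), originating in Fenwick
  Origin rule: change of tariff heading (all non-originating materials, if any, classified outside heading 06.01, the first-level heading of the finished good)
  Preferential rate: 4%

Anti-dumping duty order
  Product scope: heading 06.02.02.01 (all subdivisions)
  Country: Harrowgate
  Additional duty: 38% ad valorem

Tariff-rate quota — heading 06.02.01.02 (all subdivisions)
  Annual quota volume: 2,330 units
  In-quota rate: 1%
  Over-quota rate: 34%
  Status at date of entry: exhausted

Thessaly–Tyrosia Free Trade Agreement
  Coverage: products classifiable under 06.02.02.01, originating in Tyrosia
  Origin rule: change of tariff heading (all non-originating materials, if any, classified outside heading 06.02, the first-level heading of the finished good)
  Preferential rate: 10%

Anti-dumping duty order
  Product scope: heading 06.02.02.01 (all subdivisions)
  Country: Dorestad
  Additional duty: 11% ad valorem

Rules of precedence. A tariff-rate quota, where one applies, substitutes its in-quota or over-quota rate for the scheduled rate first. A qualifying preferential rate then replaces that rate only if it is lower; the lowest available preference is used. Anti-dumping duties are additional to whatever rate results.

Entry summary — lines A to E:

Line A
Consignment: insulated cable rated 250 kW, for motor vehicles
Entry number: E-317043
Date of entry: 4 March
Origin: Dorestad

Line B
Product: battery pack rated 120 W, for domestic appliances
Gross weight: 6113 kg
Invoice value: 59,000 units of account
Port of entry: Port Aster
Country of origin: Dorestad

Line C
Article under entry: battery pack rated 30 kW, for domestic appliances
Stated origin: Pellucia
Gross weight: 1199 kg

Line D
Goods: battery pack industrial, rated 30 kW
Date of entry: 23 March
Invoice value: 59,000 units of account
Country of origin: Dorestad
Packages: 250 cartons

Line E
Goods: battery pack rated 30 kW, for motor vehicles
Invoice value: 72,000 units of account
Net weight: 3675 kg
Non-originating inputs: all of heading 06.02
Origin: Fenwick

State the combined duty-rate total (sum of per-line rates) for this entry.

Line A: insulated cable → 06.02; rated 250 kW → 06.02.01; for motor vehicles → 06.02.01.02. Scheduled 14%. quota on 06.02.01.02 exhausted → over-quota 34%. → 34%.
Line B: battery pack → 06.01; rated 120 W → 06.01.02; for domestic appliances → 06.01.02.02. Scheduled 20%. No special measure applies. → 20%.
Line C: battery pack → 06.01; rated 30 kW → 06.01.01; for domestic appliances → 06.01.01.03. Scheduled 7%. quota on 06.01.01 open → in-quota 21%. → 21%.
Line D: battery pack → 06.01; rated 30 kW → 06.01.01; industrial → 06.01.01.02. Scheduled 24%. quota on 06.01.01 open → in-quota 21%. → 21%.
Line E: battery pack → 06.01; rated 30 kW → 06.01.01; for motor vehicles → 06.01.01.01. Scheduled 12%. quota on 06.01.01 open → in-quota 21%; Fenwick agreement on 06.01: CTH met → 4% available; preferential 4%. → 4%.
Sum: 34% + 20% + 21% + 21% + 4% = 100%.

100%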